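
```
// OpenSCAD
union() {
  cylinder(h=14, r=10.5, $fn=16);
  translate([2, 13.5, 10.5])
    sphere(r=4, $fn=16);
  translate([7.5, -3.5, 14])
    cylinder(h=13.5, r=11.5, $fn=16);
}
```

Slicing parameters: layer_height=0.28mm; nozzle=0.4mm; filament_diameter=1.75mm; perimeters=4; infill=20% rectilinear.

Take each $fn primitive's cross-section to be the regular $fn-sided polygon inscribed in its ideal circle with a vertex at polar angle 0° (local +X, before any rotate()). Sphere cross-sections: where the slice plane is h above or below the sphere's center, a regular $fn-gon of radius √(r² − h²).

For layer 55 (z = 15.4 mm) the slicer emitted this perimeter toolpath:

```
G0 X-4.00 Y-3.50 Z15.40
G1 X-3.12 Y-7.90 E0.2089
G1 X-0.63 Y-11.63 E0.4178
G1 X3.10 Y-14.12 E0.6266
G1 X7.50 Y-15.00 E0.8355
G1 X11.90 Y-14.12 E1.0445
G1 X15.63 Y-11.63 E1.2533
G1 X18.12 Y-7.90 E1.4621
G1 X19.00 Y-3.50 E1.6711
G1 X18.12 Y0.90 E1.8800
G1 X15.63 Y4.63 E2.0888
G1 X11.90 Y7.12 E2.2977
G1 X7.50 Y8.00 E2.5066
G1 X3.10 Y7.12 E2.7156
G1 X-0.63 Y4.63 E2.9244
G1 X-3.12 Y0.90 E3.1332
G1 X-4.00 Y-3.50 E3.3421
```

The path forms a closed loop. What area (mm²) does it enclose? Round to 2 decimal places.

404.67 mm²

Apply the shoelace formula to the sequence of (X, Y) vertices; enclosed area = 404.67 mm².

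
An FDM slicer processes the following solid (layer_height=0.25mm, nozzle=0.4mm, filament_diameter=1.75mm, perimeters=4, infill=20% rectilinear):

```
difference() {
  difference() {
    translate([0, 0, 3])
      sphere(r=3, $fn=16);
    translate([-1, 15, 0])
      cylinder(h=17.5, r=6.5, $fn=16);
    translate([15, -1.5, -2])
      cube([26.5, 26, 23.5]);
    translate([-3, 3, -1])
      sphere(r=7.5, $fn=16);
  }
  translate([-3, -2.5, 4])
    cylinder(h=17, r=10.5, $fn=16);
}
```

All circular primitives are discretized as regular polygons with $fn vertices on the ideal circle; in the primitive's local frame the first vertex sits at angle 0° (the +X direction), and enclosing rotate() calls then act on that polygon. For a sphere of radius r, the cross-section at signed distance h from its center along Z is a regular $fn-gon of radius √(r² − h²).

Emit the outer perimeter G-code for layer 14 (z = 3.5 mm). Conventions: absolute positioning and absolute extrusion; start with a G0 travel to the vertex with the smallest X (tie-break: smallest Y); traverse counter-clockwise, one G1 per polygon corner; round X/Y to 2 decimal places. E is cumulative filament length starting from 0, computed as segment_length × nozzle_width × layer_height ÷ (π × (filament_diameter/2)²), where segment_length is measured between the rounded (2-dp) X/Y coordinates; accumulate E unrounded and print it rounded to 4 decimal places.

G0 X-1.25 Y-2.65 Z3.50
G1 X-1.13 Y-2.73 E0.0060
G1 X0.00 Y-2.96 E0.0539
G1 X1.13 Y-2.73 E0.1019
G1 X2.09 Y-2.09 E0.1499
G1 X2.73 Y-1.13 E0.1978
G1 X2.96 Y0.00 E0.2458
G1 X2.73 Y1.13 E0.2937
G1 X2.65 Y1.25 E0.2997
G1 X2.54 Y0.70 E0.3230
G1 X1.24 Y-1.24 E0.4201
G1 X-0.70 Y-2.54 E0.5172
G1 X-1.25 Y-2.65 E0.5405

At z = 3.5 mm: the sphere: section is a regular 16-gon, circumradius = √(r²−h²) = √(3²−0.5²) = 2.958; the cylinder at (-1, 15): section is a regular 16-gon, circumradius r=6.5; the cube at (15, -1.5) is present — its section is the full 26.5×26 rectangle; the r=7.5 sphere at (-3, 3) slices to a regular 16-gon of circumradius 6.000 (√(r²−h²) with h=4.5 from center); After the difference (first − rest): starting from the r=3 sphere, the r=6.5 cylinder at (-1, 15) misses the remaining region (no effect); the 26.5×26 cube at (15, -1.5) misses the remaining region (no effect); the r=7.5 sphere at (-3, 3) partially overlaps it — only the 21.68 mm² overlap (of its 110.21 mm²) is removed, clipping the outline — 1 connected region; the cylinder at (-3, -2.5) is absent (z outside [4, 21]); After the difference (first − rest): none of the subtracted shapes is present at this height, so the result so far is unchanged — 1 connected region. The outline is a single polygon with 12 vertices. Extrusion per mm of travel: 0.4 × 0.25 / (π × 0.875²) = 0.041575. Accumulating E over each segment gives final E = 0.5405.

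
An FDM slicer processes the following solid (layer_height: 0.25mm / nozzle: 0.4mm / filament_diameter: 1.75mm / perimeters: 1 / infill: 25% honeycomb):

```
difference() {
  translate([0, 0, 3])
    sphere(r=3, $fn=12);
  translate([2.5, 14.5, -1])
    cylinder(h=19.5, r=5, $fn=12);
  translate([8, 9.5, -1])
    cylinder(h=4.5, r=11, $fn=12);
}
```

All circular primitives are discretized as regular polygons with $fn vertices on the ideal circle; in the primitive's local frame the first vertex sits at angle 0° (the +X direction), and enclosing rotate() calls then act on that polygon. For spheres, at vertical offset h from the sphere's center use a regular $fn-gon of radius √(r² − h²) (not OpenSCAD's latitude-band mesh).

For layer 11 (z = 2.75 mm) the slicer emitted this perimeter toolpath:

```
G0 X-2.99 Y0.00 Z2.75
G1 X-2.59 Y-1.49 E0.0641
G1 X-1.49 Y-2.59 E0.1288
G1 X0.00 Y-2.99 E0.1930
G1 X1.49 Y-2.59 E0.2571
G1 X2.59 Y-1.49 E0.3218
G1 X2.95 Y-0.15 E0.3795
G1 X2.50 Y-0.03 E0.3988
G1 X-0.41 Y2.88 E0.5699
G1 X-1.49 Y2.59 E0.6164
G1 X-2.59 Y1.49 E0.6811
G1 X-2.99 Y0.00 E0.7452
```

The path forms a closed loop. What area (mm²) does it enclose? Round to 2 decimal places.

Apply the shoelace formula to the sequence of (X, Y) vertices; enclosed area = 23.00 mm².

23.00 mm²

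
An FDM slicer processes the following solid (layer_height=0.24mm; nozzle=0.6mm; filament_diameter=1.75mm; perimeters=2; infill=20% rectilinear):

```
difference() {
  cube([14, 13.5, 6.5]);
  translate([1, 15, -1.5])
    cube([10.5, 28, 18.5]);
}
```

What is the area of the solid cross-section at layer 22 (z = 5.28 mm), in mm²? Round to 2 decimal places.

At z = 5.28 mm: the cube (footprint 14×13.5) is included at this height (area 189.00 mm²); the cube at (1, 15) (footprint 10.5×28) is included at this height (area 294.00 mm²); Subtracting the remaining from the first: starting from the 14×13.5 cube (189.00 mm²), the 10.5×28 cube at (1, 15) misses the remaining region (no effect) — area = 189.00 mm². Overall, the cross-section is a single solid region. Net area = 189.00 mm².

189.00 mm²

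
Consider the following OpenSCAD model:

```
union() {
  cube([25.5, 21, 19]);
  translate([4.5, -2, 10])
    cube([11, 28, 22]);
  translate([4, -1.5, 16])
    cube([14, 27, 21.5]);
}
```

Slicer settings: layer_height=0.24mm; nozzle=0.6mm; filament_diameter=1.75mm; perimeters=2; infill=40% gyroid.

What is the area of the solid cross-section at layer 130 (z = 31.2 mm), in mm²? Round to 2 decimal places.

At z = 31.2 mm: the cube does not reach this height (z outside [0, 19]); the cube at (4.5, -2) (footprint 11×28) is included at this height (area 308.00 mm²); the cube at (4, -1.5) is present — its section is the full 14×27 rectangle (area 378.00 mm²); Merging all regions: the regions partially overlap — summed areas 686.00 mm² minus the doubly-counted overlap 297.00 mm² gives 389.00 mm² — area = 389.00 mm². Overall, the cross-section is a single solid region. Net area = 389.00 mm².

389.00 mm²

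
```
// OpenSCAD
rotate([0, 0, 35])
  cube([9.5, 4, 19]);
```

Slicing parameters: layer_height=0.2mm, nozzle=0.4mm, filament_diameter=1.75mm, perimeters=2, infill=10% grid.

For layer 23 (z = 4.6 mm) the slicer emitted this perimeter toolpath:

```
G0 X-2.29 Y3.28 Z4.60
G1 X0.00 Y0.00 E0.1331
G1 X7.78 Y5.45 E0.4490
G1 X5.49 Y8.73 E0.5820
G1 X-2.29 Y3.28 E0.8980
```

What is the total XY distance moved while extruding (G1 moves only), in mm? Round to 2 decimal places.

Sum the Euclidean lengths of each G1 segment: total = 27.00 mm.

27.00 mm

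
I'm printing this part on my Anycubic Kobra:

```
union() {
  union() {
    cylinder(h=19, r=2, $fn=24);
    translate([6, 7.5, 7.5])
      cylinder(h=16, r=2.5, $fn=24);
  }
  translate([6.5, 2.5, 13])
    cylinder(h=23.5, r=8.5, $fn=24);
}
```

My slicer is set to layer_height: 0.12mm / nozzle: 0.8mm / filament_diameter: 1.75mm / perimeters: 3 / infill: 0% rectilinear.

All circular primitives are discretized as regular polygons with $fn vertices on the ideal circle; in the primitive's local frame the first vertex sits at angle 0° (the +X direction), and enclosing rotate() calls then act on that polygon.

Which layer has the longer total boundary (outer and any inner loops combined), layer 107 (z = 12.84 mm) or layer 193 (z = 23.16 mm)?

layer 193 (z = 23.16 mm)

Layer 107 (z = 12.84): the r=2 cylinder gives a regular 24-gon of circumradius 2 (constant along its height) (perimeter = 2·24·2.000·sin(180°/24) = 12.53 mm); the cylinder at (6, 7.5): section is a regular 24-gon, circumradius r=2.5 (perimeter = 2·24·2.500·sin(180°/24) = 15.66 mm); Merging all regions: the 2 present regions are separate (no shared area or edge), so areas and boundary lengths simply add and each stays a separate island — boundary = 28.19 mm; the cylinder at (6.5, 2.5) does not reach this height (z outside [13, 36.5]); Taking the union: only the result so far is present, so the union is just that shape — boundary = 28.19 mm. So its perimeter = 28.19 mm. Layer 193 (z = 23.16): the cylinder does not reach this height (z outside [0, 19]); the r=2.5 cylinder at (6, 7.5) contributes a regular 24-gon of circumradius 2.5 (perimeter = 2·24·2.500·sin(180°/24) = 15.66 mm); Combining (union): only the r=2.5 cylinder at (6, 7.5) is present, so the union is just that shape — boundary = 15.66 mm; the r=8.5 cylinder at (6.5, 2.5) gives a regular 24-gon of circumradius 8.5 (constant along its height) (perimeter = 2·24·8.500·sin(180°/24) = 53.25 mm); Combining (union): the result so far lies entirely inside the r=8.5 cylinder at (6.5, 2.5), so the union is just the r=8.5 cylinder at (6.5, 2.5) — boundary = 53.25 mm. So its perimeter = 53.25 mm. Layer 193 is larger (53.25 vs 28.19 mm).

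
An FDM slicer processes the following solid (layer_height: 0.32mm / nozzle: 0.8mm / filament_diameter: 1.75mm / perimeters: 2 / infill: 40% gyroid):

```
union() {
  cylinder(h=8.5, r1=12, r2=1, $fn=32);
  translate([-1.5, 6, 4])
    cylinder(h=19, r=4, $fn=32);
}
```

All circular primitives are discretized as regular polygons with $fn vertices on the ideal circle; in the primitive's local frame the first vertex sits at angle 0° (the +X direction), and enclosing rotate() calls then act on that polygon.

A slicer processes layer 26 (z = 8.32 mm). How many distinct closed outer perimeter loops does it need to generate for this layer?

At z = 8.32 mm: the cone (r1=12→r2=1) has section circumradius 1.233 here — a regular 32-gon; the cylinder at (-1.5, 6): section is a regular 32-gon, circumradius r=4; Taking the union: the 2 present regions are separate (no shared area or edge), so areas and boundary lengths simply add and each stays a separate island — 2 connected regions. The result has 2 disconnected regions.

2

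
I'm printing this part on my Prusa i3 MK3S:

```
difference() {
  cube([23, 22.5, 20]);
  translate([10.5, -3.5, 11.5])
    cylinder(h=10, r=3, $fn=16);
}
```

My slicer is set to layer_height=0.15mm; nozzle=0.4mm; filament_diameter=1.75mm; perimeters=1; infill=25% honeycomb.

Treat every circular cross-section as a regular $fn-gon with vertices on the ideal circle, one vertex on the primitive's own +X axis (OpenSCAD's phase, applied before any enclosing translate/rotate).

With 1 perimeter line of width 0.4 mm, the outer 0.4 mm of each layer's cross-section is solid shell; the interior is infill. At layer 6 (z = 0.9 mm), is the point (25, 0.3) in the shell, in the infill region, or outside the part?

At z = 0.9 mm: the cube is present — its section is the full 23×22.5 rectangle; the cylinder at (10.5, -3.5) is absent (z outside [11.5, 21.5]); Subtracting the remaining from the first: none of the subtracted shapes is present at this height, so the 23×22.5 cube is unchanged — 1 connected region. Overall, the cross-section is a single solid region. The nearest boundary edge runs (23.00, 0.00)→(23.00, 22.50); distance from the point to it = 2.00 mm. The point is not inside any of the regions above, so it lies outside the cross-section (2.00 mm from the nearest boundary).

outside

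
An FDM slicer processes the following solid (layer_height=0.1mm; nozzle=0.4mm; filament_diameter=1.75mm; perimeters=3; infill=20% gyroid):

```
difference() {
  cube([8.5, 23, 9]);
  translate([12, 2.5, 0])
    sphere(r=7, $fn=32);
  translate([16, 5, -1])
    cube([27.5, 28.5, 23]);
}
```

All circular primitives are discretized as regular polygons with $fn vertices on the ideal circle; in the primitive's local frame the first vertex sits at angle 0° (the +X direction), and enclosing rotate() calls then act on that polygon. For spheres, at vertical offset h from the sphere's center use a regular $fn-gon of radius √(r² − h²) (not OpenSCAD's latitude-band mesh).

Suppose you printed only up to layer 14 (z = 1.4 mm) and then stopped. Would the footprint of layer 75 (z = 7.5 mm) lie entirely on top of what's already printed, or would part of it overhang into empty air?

Compare the two slices. At z = 1.4: the 8.5×23 cube contributes its full rectangle (area 195.50 mm²); the r=7 sphere at (12, 2.5) contributes a regular 32-gon of circumradius √(7²−1.4²) = 6.859 (area = (32/2)·6.859²·sin(360°/32) = 146.83 mm²); the cube at (16, 5) (footprint 27.5×28.5) is included at this height (area 783.75 mm²); After the difference (first − rest): starting from the 8.5×23 cube (195.50 mm²), the r=7 sphere at (12, 2.5) partially overlaps it — only the 21.82 mm² overlap (of its 146.83 mm²) is removed, clipping the outline; the 27.5×28.5 cube at (16, 5) misses the remaining region (no effect) — area = 173.68 mm². At z = 7.5: the 8.5×23 cube contributes its full rectangle (area 195.50 mm²); the sphere at (12, 2.5) does not reach this height (|z−center|=7.500 > r=7); the cube at (16, 5) (footprint 27.5×28.5) is included at this height (area 783.75 mm²); After the difference (first − rest): starting from the 8.5×23 cube (195.50 mm²), the 27.5×28.5 cube at (16, 5) misses the remaining region (no effect) — area = 195.50 mm². Checking containment: at z = 7.5 the cross-section extends beyond the z = 1.4 cross-section by about 21.82 mm².

part overhangs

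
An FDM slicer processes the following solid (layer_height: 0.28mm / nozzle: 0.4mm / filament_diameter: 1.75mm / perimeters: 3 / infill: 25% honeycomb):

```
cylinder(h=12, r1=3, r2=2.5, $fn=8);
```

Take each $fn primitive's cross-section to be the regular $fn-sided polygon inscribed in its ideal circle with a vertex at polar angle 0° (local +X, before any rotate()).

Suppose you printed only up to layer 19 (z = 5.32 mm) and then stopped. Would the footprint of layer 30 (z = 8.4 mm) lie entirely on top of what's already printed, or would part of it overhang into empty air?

entirely on top

Compare the two slices. At z = 5.32: the cone (r1=3→r2=2.5) has section circumradius 2.778 here — a regular 8-gon (area = (8/2)·2.778²·sin(360°/8) = 21.83 mm²). At z = 8.4: the cone (r1=3→r2=2.5) has section circumradius 2.650 here — a regular 8-gon (area = (8/2)·2.650²·sin(360°/8) = 19.86 mm²). Checking containment: the cross-section at z = 8.4 is a subset of the cross-section at z = 5.32.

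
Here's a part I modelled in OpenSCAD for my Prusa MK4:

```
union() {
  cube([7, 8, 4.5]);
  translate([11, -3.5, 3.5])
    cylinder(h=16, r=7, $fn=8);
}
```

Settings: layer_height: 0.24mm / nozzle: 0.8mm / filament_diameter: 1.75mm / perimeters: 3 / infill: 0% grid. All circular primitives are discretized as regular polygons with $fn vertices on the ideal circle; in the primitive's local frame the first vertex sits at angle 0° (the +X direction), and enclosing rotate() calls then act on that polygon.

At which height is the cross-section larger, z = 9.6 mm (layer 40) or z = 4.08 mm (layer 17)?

Layer 40 (z = 9.6): the cube is absent (z outside [0, 4.5]); the r=7 cylinder at (11, -3.5) gives a regular 8-gon of circumradius 7 (constant along its height) (area = (8/2)·7.000²·sin(360°/8) = 138.59 mm²); Taking the union: only the r=7 cylinder at (11, -3.5) is present, so the union is just that shape — area = 138.59 mm². So its area = 138.59 mm². Layer 17 (z = 4.08): the 7×8 cube contributes its full rectangle (area 56.00 mm²); the r=7 cylinder at (11, -3.5) contributes a regular 8-gon of circumradius 7 (area = (8/2)·7.000²·sin(360°/8) = 138.59 mm²); Merging all regions: the regions partially overlap — summed areas 194.59 mm² minus the doubly-counted overlap 2.00 mm² gives 192.59 mm² — area = 192.59 mm². So its area = 192.59 mm². Layer 17 is larger (192.59 vs 138.59 mm²).

layer 17 (z = 4.08 mm)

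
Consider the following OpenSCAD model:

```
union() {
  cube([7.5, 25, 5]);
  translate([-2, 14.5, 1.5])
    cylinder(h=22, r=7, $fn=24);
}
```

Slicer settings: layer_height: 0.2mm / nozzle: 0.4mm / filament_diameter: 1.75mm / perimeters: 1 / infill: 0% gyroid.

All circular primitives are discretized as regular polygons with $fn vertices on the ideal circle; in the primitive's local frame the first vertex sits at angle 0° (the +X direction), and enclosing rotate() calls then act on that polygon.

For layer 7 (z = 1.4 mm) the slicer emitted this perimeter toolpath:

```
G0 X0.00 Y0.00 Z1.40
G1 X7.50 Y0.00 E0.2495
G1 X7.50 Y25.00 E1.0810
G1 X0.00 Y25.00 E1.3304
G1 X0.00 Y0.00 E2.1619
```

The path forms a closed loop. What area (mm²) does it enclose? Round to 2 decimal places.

Apply the shoelace formula to the sequence of (X, Y) vertices; enclosed area = 187.50 mm².

187.50 mm²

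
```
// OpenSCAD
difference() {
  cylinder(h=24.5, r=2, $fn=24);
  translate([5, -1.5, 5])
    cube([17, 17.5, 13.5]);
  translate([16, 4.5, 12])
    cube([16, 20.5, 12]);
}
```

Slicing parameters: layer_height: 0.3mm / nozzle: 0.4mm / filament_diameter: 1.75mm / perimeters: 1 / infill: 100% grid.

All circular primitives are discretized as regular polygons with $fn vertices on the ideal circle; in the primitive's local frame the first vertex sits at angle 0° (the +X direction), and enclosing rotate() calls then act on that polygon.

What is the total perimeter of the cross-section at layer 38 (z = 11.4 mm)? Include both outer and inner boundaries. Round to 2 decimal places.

At z = 11.4 mm: the r=2 cylinder contributes a regular 24-gon of circumradius 2 (perimeter = 2·24·2.000·sin(180°/24) = 12.53 mm); the cube at (5, -1.5) (footprint 17×17.5) is included at this height (perimeter 69.00 mm); the cube at (16, 4.5) is not intersected at this z (z outside [12, 24]); Subtracting the remaining from the first: starting from the r=2 cylinder, the 17×17.5 cube at (5, -1.5) misses the remaining region (no effect) — boundary = 12.53 mm. Overall, the cross-section is a single solid region. Total boundary length (outer) = 12.53 mm.

12.53 mm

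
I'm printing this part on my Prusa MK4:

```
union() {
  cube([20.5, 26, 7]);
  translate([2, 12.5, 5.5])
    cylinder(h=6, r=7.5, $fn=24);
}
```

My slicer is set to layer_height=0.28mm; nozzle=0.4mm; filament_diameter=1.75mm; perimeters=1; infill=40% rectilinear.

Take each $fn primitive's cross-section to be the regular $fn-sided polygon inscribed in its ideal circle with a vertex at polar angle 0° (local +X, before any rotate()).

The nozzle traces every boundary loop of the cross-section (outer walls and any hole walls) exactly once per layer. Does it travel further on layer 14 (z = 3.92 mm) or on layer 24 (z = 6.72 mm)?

layer 24 (z = 6.72 mm)

Layer 14 (z = 3.92): the cube is present — its section is the full 20.5×26 rectangle (perimeter 93.00 mm); the cylinder at (2, 12.5) is absent (z outside [5.5, 11.5]); Merging all regions: only the 20.5×26 cube is present, so the union is just that shape — boundary = 93.00 mm. So its perimeter = 93.00 mm. Layer 24 (z = 6.72): the cube is present — its section is the full 20.5×26 rectangle (perimeter 93.00 mm); the cylinder at (2, 12.5): section is a regular 24-gon, circumradius r=7.5 (perimeter = 2·24·7.500·sin(180°/24) = 46.99 mm); Merging all regions: the regions partially overlap (shared area 116.82 mm²), so the edge portions inside another operand are dropped and the merged outline is re-measured after clipping — boundary = 98.01 mm. So its perimeter = 98.01 mm. Layer 24 is larger (98.01 vs 93.00 mm).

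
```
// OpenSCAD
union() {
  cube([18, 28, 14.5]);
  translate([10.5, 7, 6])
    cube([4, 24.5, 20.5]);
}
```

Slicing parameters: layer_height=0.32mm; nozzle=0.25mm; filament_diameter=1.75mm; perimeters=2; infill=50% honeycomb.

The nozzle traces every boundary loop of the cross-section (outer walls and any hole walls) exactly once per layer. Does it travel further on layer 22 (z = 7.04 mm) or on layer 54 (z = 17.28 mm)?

Layer 22 (z = 7.04): the 18×28 cube contributes its full rectangle (perimeter 92.00 mm); the cube at (10.5, 7) (footprint 4×24.5) is included at this height (perimeter 57.00 mm); Merging all regions: the regions partially overlap (shared area 84.00 mm²), so the edge portions inside another operand are dropped and the merged outline is re-measured after clipping — boundary = 99.00 mm. So its perimeter = 99.00 mm. Layer 54 (z = 17.28): the cube is absent (z outside [0, 14.5]); the 4×24.5 cube at (10.5, 7) contributes its full rectangle (perimeter 57.00 mm); Combining (union): only the 4×24.5 cube at (10.5, 7) is present, so the union is just that shape — boundary = 57.00 mm. So its perimeter = 57.00 mm. Layer 22 is larger (99.00 vs 57.00 mm).

layer 22 (z = 7.04 mm)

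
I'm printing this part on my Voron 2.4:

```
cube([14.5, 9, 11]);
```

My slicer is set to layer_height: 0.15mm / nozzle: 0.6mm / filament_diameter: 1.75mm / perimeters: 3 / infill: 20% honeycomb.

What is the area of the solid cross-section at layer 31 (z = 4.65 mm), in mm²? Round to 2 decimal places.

At z = 4.65 mm: the cube is present — its section is the full 14.5×9 rectangle (area 130.50 mm²). Overall, the cross-section is a single solid region. Net area = 130.50 mm².

130.50 mm²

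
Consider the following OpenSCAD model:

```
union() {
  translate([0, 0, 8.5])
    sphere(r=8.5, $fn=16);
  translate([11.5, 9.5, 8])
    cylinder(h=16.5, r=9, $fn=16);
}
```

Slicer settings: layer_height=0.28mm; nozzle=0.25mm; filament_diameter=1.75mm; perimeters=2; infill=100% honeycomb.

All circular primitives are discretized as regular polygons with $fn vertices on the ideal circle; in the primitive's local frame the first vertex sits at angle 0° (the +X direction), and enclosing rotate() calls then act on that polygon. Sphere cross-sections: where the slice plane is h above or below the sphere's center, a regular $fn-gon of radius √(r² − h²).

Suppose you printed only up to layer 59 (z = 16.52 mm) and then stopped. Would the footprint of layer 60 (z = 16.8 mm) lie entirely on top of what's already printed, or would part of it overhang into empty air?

entirely on top

Compare the two slices. At z = 16.52: the r=8.5 sphere slices to a regular 16-gon of circumradius 2.816 (√(r²−h²) with h=8.02 from center) (area = (16/2)·2.816²·sin(360°/16) = 24.28 mm²); the r=9 cylinder at (11.5, 9.5) contributes a regular 16-gon of circumradius 9 (area = (16/2)·9.000²·sin(360°/16) = 247.98 mm²); Merging all regions: the 2 present regions are separate (no shared area or edge), so areas and boundary lengths simply add and each stays a separate island — area = 272.26 mm². At z = 16.8: the r=8.5 sphere contributes a regular 16-gon of circumradius √(8.5²−8.3²) = 1.833 (area = (16/2)·1.833²·sin(360°/16) = 10.29 mm²); the r=9 cylinder at (11.5, 9.5) contributes a regular 16-gon of circumradius 9 (area = (16/2)·9.000²·sin(360°/16) = 247.98 mm²); Taking the union: the 2 present regions are separate (no shared area or edge), so areas and boundary lengths simply add and each stays a separate island — area = 258.27 mm². Checking containment: the cross-section at z = 16.8 is a subset of the cross-section at z = 16.52.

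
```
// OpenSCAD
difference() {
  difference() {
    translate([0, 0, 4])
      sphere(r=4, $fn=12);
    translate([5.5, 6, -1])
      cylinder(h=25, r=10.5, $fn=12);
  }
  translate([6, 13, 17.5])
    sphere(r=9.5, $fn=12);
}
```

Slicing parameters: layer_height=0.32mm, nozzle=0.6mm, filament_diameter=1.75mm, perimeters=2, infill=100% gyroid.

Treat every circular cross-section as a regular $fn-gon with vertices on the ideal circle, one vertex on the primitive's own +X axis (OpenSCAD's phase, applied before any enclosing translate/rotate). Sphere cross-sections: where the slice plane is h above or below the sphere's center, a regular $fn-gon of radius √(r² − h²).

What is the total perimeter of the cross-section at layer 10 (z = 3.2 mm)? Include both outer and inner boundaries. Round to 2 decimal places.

At z = 3.2 mm: the r=4 sphere contributes a regular 12-gon of circumradius √(4²−0.8²) = 3.919 (perimeter = 2·12·3.919·sin(180°/12) = 24.34 mm); the r=10.5 cylinder at (5.5, 6) contributes a regular 12-gon of circumradius 10.5 (perimeter = 2·12·10.500·sin(180°/12) = 65.22 mm); After the difference (first − rest): starting from the r=4 sphere, the r=10.5 cylinder at (5.5, 6) partially overlaps it — only the 37.37 mm² overlap (of its 330.75 mm²) is removed, clipping the outline — boundary = 15.97 mm; the sphere at (6, 13) is absent (|z−center|=14.300 > r=9.5); After the difference (first − rest): none of the subtracted shapes is present at this height, so the result so far is unchanged — boundary = 15.97 mm. Overall, the cross-section is a single solid region. Total boundary length (outer) = 15.97 mm.

15.97 mm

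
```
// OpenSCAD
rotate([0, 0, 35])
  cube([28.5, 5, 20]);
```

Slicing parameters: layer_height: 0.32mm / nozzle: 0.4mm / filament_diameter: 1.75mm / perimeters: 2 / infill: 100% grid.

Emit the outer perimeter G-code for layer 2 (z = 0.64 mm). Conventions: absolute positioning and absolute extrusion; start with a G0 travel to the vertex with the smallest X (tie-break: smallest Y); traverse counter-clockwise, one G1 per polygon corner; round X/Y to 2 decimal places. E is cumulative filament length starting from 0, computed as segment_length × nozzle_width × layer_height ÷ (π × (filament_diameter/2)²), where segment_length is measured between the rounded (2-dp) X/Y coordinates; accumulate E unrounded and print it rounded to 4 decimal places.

G0 X-2.87 Y4.10 Z0.64
G1 X0.00 Y0.00 E0.2663
G1 X23.35 Y16.35 E1.7833
G1 X20.48 Y20.44 E2.0492
G1 X-2.87 Y4.10 E3.5658

At z = 0.64 mm: the 28.5×5 cube contributes its full rectangle; (rotated 35° about Z; rotation is an isometry so areas/perimeters/island counts are preserved). The outline is a single polygon with 4 vertices. Extrusion per mm of travel: 0.4 × 0.32 / (π × 0.875²) = 0.053216. Accumulating E over each segment gives final E = 3.5658.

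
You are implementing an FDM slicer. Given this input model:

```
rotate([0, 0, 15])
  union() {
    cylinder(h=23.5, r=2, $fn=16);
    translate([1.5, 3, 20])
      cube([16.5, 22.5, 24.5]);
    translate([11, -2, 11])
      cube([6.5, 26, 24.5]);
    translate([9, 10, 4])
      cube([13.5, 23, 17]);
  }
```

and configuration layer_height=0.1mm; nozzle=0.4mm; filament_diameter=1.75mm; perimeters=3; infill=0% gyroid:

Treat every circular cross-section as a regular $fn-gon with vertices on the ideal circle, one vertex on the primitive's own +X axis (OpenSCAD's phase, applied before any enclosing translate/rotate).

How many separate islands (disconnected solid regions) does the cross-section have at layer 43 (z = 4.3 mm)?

At z = 4.3 mm: the cylinder: section is a regular 16-gon, circumradius r=2; the cube at (1.5, 3) is not intersected at this z (z outside [20, 44.5]); the cube at (11, -2) does not reach this height (z outside [11, 35.5]); the cube at (9, 10) (footprint 13.5×23) is included at this height; Combining (union): the 2 present regions are separate (no shared area or edge), so areas and boundary lengths simply add and each stays a separate island — 2 connected regions; (rotated 15° about Z; rotation is an isometry so areas/perimeters/island counts are preserved). Overall, the cross-section has 2 separate islands. Island count = 2.

2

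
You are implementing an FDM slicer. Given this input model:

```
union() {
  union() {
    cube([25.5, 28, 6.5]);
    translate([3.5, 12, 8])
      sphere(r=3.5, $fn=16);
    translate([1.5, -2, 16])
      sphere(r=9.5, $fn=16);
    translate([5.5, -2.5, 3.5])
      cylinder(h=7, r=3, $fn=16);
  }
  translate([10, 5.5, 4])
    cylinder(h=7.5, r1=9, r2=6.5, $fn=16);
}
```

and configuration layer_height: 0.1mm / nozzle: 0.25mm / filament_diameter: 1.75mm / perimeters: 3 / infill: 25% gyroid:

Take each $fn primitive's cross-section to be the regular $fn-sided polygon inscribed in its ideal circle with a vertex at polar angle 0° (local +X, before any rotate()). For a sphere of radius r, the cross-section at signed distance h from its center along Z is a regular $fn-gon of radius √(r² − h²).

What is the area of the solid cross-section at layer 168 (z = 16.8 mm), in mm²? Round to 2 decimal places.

274.34 mm²

At z = 16.8 mm: the cube is not intersected at this z (z outside [0, 6.5]); the sphere at (3.5, 12) does not reach this height (|z−center|=8.800 > r=3.5); the r=9.5 sphere at (1.5, -2) contributes a regular 16-gon of circumradius √(9.5²−0.8²) = 9.466 (area = (16/2)·9.466²·sin(360°/16) = 274.34 mm²); the cylinder at (5.5, -2.5) is not intersected at this z (z outside [3.5, 10.5]); Taking the union: only the r=9.5 sphere at (1.5, -2) is present, so the union is just that shape — area = 274.34 mm²; the cone at (10, 5.5) does not reach this height (z outside [4, 11.5]); Taking the union: only that combined region is present, so the union is just that shape — area = 274.34 mm². Overall, the cross-section is a single solid region. Net area = 274.34 mm².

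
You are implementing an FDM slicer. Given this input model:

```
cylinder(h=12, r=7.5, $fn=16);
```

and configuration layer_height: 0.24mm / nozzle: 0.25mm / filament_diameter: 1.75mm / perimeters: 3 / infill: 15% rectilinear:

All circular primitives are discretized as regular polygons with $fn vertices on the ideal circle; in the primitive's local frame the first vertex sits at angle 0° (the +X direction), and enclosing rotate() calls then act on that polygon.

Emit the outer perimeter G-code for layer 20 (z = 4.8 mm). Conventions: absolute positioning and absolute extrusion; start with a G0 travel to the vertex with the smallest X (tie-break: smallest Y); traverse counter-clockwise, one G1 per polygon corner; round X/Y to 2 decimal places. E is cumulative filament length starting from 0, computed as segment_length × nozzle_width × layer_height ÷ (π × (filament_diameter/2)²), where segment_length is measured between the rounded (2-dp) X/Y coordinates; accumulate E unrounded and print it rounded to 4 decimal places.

At z = 4.8 mm: the r=7.5 cylinder gives a regular 16-gon of circumradius 7.5 (constant along its height). The outline is a single polygon with 16 vertices. Extrusion per mm of travel: 0.25 × 0.24 / (π × 0.875²) = 0.024945. Accumulating E over each segment gives final E = 1.1679.

G0 X-7.50 Y0.00 Z4.80
G1 X-6.93 Y-2.87 E0.0730
G1 X-5.30 Y-5.30 E0.1460
G1 X-2.87 Y-6.93 E0.2190
G1 X0.00 Y-7.50 E0.2920
G1 X2.87 Y-6.93 E0.3650
G1 X5.30 Y-5.30 E0.4379
G1 X6.93 Y-2.87 E0.5109
G1 X7.50 Y0.00 E0.5839
G1 X6.93 Y2.87 E0.6569
G1 X5.30 Y5.30 E0.7299
G1 X2.87 Y6.93 E0.8029
G1 X0.00 Y7.50 E0.8759
G1 X-2.87 Y6.93 E0.9489
G1 X-5.30 Y5.30 E1.0219
G1 X-6.93 Y2.87 E1.0949
G1 X-7.50 Y0.00 E1.1679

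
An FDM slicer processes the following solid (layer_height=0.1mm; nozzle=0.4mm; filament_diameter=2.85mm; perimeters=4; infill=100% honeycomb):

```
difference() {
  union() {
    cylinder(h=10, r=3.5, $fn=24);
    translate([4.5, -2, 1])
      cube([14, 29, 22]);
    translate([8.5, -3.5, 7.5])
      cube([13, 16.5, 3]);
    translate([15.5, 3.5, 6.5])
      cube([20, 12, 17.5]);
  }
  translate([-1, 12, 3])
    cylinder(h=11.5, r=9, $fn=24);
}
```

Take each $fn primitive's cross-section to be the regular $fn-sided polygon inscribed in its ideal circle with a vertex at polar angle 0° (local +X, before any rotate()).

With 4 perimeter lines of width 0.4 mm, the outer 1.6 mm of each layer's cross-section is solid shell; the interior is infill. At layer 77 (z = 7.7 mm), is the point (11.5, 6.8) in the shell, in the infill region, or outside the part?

At z = 7.7 mm: the r=3.5 cylinder gives a regular 24-gon of circumradius 3.5 (constant along its height); the cube at (4.5, -2) is present — its section is the full 14×29 rectangle; the cube at (8.5, -3.5) is present — its section is the full 13×16.5 rectangle; the cube at (15.5, 3.5) (footprint 20×12) is included at this height; Taking the union: the regions partially overlap (shared area 214.50 mm²), so overlapping operands fuse into one piece — 2 connected regions; the cylinder at (-1, 12): section is a regular 24-gon, circumradius r=9; After the difference (first − rest): starting from that combined region, the r=9 cylinder at (-1, 12) partially overlaps it — only the 34.68 mm² overlap (of its 251.57 mm²) is removed, clipping the outline — 2 connected regions. Overall, the cross-section has 2 separate islands. The nearest boundary edge runs (6.79, 7.50)→(7.69, 9.67); distance from the point to it = 4.62 mm. (Shell/infill is judged within the island containing the point — the largest one.) The point is inside the cross-section and 4.62 mm from the nearest boundary — more than the 1.6 mm shell width (4 × 0.4), so it's in the infill interior.

infill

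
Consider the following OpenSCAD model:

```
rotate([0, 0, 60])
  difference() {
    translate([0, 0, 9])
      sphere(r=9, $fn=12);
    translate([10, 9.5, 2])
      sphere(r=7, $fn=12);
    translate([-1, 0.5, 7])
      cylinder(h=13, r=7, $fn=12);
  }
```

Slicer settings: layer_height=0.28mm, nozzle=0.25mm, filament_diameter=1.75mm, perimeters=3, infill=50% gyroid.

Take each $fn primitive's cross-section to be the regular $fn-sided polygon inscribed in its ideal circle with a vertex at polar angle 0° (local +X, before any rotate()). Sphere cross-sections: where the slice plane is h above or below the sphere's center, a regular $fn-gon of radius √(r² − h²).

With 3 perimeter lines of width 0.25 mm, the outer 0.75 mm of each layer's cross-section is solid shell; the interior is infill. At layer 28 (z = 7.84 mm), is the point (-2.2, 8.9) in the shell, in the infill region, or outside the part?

At z = 7.84 mm: the r=9 sphere slices to a regular 12-gon of circumradius 8.925 (√(r²−h²) with h=1.16 from center); the sphere at (10, 9.5): section is a regular 12-gon, circumradius = √(r²−h²) = √(7²−5.84²) = 3.859; the r=7 cylinder at (-1, 0.5) gives a regular 12-gon of circumradius 7 (constant along its height); Subtracting the remaining from the first: starting from the r=9 sphere, the r=7 sphere at (10, 9.5) misses the remaining region (no effect); the r=7 cylinder at (-1, 0.5) lies wholly inside it (removes its full 147.00 mm² and its 43.48 mm outline becomes a hole wall) — 1 connected region with 1 hole; (rotated 60° about Z; rotation is an isometry so areas/perimeters/island counts are preserved). Overall, the cross-section is one region with 1 hole. Undo the 60° rotation: the query point maps to (6.608, 6.355) in the un-rotated model frame. The nearest boundary edge runs (4.46, 7.73)→(7.73, 4.46); distance from the point to it = 0.55 mm. The point is not inside any of the regions above, so it lies outside the cross-section (0.55 mm from the nearest boundary).

outside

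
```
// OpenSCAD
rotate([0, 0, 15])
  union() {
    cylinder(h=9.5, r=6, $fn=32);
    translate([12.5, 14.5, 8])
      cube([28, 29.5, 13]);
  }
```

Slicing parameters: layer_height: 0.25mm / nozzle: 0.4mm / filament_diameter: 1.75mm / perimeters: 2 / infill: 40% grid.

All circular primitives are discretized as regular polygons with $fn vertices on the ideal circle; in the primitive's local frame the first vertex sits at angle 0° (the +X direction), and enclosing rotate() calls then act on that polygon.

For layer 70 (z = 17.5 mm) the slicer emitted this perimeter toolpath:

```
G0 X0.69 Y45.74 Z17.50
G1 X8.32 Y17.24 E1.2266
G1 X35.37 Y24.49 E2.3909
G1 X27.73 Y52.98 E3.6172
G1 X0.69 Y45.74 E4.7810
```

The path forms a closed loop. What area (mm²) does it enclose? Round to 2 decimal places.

Apply the shoelace formula to the sequence of (X, Y) vertices; enclosed area = 825.96 mm².

825.96 mm²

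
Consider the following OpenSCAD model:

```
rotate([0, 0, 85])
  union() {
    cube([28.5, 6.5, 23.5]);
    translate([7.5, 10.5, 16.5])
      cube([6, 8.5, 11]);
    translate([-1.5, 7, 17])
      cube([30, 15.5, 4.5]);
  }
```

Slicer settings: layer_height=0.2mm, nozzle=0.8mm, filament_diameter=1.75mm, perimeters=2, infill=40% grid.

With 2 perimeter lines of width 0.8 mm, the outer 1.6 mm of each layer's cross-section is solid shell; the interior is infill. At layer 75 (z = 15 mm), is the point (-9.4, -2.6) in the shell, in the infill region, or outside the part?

outside

At z = 15 mm: the cube (footprint 28.5×6.5) is included at this height; the cube at (7.5, 10.5) does not reach this height (z outside [16.5, 27.5]); the cube at (-1.5, 7) does not reach this height (z outside [17, 21.5]); Merging all regions: only the 28.5×6.5 cube is present, so the union is just that shape — 1 connected region; (rotated 85° about Z; rotation is an isometry so areas/perimeters/island counts are preserved). Overall, the cross-section is a single solid region. Undo the 85° rotation: the query point maps to (-3.409, 9.138) in the un-rotated model frame. The nearest boundary edge runs (28.50, 6.50)→(0.00, 6.50); distance from the point to it = 4.31 mm. The point is not inside any of the regions above, so it lies outside the cross-section (4.31 mm from the nearest boundary).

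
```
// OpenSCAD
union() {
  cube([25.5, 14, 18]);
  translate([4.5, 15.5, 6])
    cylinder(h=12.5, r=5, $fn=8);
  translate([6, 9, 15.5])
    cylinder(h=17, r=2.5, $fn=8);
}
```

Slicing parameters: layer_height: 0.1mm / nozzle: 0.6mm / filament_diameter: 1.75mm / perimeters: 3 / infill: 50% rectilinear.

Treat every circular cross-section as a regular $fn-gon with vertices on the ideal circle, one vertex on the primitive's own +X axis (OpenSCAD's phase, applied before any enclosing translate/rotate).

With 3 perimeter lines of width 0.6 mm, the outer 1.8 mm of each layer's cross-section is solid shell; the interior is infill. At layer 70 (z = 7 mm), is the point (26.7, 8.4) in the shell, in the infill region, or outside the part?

At z = 7 mm: the 25.5×14 cube contributes its full rectangle; the r=5 cylinder at (4.5, 15.5) contributes a regular 8-gon of circumradius 5; the cylinder at (6, 9) does not reach this height (z outside [15.5, 32.5]); Merging all regions: the regions partially overlap (shared area 21.29 mm²), so overlapping operands fuse into one piece — 1 connected region. Overall, the cross-section is a single solid region. The nearest boundary edge runs (25.50, 14.00)→(25.50, 0.00); distance from the point to it = 1.20 mm. The point is not inside any of the regions above, so it lies outside the cross-section (1.20 mm from the nearest boundary).

outside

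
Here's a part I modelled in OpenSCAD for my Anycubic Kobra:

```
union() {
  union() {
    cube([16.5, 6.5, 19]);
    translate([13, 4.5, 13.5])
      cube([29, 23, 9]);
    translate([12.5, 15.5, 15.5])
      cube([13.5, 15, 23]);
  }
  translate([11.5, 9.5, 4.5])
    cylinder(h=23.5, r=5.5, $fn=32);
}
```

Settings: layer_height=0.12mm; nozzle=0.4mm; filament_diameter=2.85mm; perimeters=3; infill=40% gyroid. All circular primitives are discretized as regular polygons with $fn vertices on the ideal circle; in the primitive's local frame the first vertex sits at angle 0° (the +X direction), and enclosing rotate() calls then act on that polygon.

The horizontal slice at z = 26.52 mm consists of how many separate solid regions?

At z = 26.52 mm: the cube does not reach this height (z outside [0, 19]); the cube at (13, 4.5) is absent (z outside [13.5, 22.5]); the cube at (12.5, 15.5) (footprint 13.5×15) is included at this height; Combining (union): only the 13.5×15 cube at (12.5, 15.5) is present, so the union is just that shape — 1 connected region; the cylinder at (11.5, 9.5): section is a regular 32-gon, circumradius r=5.5; Taking the union: the 2 present regions are separate (no shared area or edge), so areas and boundary lengths simply add and each stays a separate island — 2 connected regions. The result has 2 disconnected regions.

2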